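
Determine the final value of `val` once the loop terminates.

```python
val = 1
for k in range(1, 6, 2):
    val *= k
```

Let's trace through this code step by step.

Initialize: val = 1
Entering loop: for k in range(1, 6, 2):
After iteration 1: k = 1, val = 1
After iteration 2: k = 3, val = 3
After iteration 3: k = 5, val = 15
Loop ends.

Final answer: 15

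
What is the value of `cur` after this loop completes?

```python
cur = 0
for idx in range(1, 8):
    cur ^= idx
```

Let's trace through this code step by step.

Initialize: cur = 0
Entering loop: for idx in range(1, 8):
After iteration 1: idx = 1, cur = 1
After iteration 2: idx = 2, cur = 3
After iteration 3: idx = 3, cur = 0
After iteration 4: idx = 4, cur = 4
After iteration 5: idx = 5, cur = 1
After iteration 6: idx = 6, cur = 7
After iteration 7: idx = 7, cur = 0
Loop ends.

Final answer: 0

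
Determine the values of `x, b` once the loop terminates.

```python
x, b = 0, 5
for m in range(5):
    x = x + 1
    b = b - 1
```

Let's trace through this code step by step.

Initialize: x = 0
Initialize: b = 5
Entering loop: for m in range(5):
After iteration 1: m = 0, x = 1, b = 4
After iteration 2: m = 1, x = 2, b = 3
After iteration 3: m = 2, x = 3, b = 2
After iteration 4: m = 3, x = 4, b = 1
After iteration 5: m = 4, x = 5, b = 0
Loop ends.

Final answer: 5, 0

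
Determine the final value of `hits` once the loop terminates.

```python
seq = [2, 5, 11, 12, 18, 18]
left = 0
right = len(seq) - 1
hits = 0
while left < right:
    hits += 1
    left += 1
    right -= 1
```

Let's trace through this code step by step.

Initialize: seq = [2, 5, 11, 12, 18, 18]
Initialize: left = 0
Initialize: right = 5
Initialize: hits = 0
Entering loop: while left < right:
After iteration 1: left = 1, right = 4, hits = 1
After iteration 2: left = 2, right = 3, hits = 2
After iteration 3: left = 3, right = 2, hits = 3
Loop ends.

Final answer: 3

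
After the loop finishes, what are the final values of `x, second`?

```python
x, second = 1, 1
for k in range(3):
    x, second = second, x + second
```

Let's trace through this code step by step.

Initialize: x = 1
Initialize: second = 1
Entering loop: for k in range(3):
After iteration 1: k = 0, x = 1, second = 2
After iteration 2: k = 1, x = 2, second = 3
After iteration 3: k = 2, x = 3, second = 5
Loop ends.

Final answer: 3, 5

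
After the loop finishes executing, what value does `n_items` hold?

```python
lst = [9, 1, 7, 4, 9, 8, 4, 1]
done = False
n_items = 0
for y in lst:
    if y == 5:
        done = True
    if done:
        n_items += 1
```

Let's trace through this code step by step.

Initialize: lst = [9, 1, 7, 4, 9, 8, 4, 1]
Initialize: done = False
Initialize: n_items = 0
Entering loop: for y in lst:
After iteration 1: y = 9, n_items = 0
After iteration 2: y = 1, n_items = 0
After iteration 3: y = 7, n_items = 0
After iteration 4: y = 4, n_items = 0
After iteration 5: y = 9, n_items = 0
After iteration 6: y = 8, n_items = 0
After iteration 7: y = 4, n_items = 0
After iteration 8: y = 1, n_items = 0
Loop ends.

Final answer: 0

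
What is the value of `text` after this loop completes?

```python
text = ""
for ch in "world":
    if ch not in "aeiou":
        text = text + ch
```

Let's trace through this code step by step.

Initialize: text = ''
Entering loop: for ch in "world":
After iteration 1: ch = 'w', text = 'w'
After iteration 2: ch = 'o', text = 'w'
After iteration 3: ch = 'r', text = 'wr'
After iteration 4: ch = 'l', text = 'wrl'
After iteration 5: ch = 'd', text = 'wrld'
Loop ends.

Final answer: 'wrld'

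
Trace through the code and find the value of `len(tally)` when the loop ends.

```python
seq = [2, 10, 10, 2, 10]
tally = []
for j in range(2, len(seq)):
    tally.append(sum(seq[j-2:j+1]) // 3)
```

Let's trace through this code step by step.

Initialize: seq = [2, 10, 10, 2, 10]
Initialize: tally = []
Entering loop: for j in range(2, len(seq)):
After iteration 1: j = 2, tally = [7]
After iteration 2: j = 3, tally = [7, 7]
After iteration 3: j = 4, tally = [7, 7, 7]
Loop ends.
len(tally) = 3

Final answer: 3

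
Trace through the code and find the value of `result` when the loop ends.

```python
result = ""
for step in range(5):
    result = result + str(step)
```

Let's trace through this code step by step.

Initialize: result = ''
Entering loop: for step in range(5):
After iteration 1: step = 0, result = '0'
After iteration 2: step = 1, result = '01'
After iteration 3: step = 2, result = '012'
After iteration 4: step = 3, result = '0123'
After iteration 5: step = 4, result = '01234'
Loop ends.

Final answer: '01234'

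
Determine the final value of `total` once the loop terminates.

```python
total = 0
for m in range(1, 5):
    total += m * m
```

Let's trace through this code step by step.

Initialize: total = 0
Entering loop: for m in range(1, 5):
After iteration 1: m = 1, total = 1
After iteration 2: m = 2, total = 5
After iteration 3: m = 3, total = 14
After iteration 4: m = 4, total = 30
Loop ends.

Final answer: 30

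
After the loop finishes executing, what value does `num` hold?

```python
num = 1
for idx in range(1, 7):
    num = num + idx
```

Let's trace through this code step by step.

Initialize: num = 1
Entering loop: for idx in range(1, 7):
After iteration 1: idx = 1, num = 2
After iteration 2: idx = 2, num = 4
After iteration 3: idx = 3, num = 7
After iteration 4: idx = 4, num = 11
After iteration 5: idx = 5, num = 16
After iteration 6: idx = 6, num = 22
Loop ends.

Final answer: 22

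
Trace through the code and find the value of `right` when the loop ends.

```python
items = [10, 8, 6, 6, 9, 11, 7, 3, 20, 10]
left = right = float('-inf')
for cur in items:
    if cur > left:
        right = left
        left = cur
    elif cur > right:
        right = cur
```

Let's trace through this code step by step.

Initialize: items = [10, 8, 6, 6, 9, 11, 7, 3, 20, 10]
Initialize: left = -inf
Initialize: right = -inf
Entering loop: for cur in items:
After iteration 1: cur = 10, left = 10, right = -inf
After iteration 2: cur = 8, left = 10, right = 8
After iteration 3: cur = 6, left = 10, right = 8
After iteration 4: cur = 6, left = 10, right = 8
After iteration 5: cur = 9, left = 10, right = 9
After iteration 6: cur = 11, left = 11, right = 10
After iteration 7: cur = 7, left = 11, right = 10
After iteration 8: cur = 3, left = 11, right = 10
After iteration 9: cur = 20, left = 20, right = 11
After iteration 10: cur = 10, left = 20, right = 11
Loop ends.

Final answer: 11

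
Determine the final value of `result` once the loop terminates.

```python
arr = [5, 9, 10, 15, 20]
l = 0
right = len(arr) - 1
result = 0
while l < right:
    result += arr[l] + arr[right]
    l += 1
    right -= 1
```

Let's trace through this code step by step.

Initialize: arr = [5, 9, 10, 15, 20]
Initialize: l = 0
Initialize: right = 4
Initialize: result = 0
Entering loop: while l < right:
After iteration 1: l = 1, right = 3, result = 25
After iteration 2: l = 2, right = 2, result = 49
Loop ends.

Final answer: 49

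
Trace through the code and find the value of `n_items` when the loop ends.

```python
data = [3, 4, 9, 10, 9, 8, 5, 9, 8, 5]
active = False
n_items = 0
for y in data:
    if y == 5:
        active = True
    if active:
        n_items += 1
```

Let's trace through this code step by step.

Initialize: data = [3, 4, 9, 10, 9, 8, 5, 9, 8, 5]
Initialize: active = False
Initialize: n_items = 0
Entering loop: for y in data:
After iteration 1: y = 3, active = False, n_items = 0
After iteration 2: y = 4, active = False, n_items = 0
After iteration 3: y = 9, active = False, n_items = 0
After iteration 4: y = 10, active = False, n_items = 0
After iteration 5: y = 9, active = False, n_items = 0
After iteration 6: y = 8, active = False, n_items = 0
After iteration 7: y = 5, active = True, n_items = 1
After iteration 8: y = 9, active = True, n_items = 2
After iteration 9: y = 8, active = True, n_items = 3
After iteration 10: y = 5, active = True, n_items = 4
Loop ends.

Final answer: 4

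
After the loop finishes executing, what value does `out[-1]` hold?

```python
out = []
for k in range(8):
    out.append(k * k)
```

Let's trace through this code step by step.

Initialize: out = []
Entering loop: for k in range(8):
After iteration 1: k = 0, out = [0]
After iteration 2: k = 1, out = [0, 1]
After iteration 3: k = 2, out = [0, 1, 4]
After iteration 4: k = 3, out = [0, 1, 4, 9]
After iteration 5: k = 4, out = [0, 1, 4, 9, 16]
After iteration 6: k = 5, out = [0, 1, 4, 9, 16, 25]
After iteration 7: k = 6, out = [0, 1, 4, 9, 16, 25, 36]
After iteration 8: k = 7, out = [0, 1, 4, 9, 16, 25, 36, 49]
Loop ends.
out[-1] = 49

Final answer: 49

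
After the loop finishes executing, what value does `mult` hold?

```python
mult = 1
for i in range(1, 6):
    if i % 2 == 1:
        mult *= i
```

Let's trace through this code step by step.

Initialize: mult = 1
Entering loop: for i in range(1, 6):
After iteration 1: i = 1, mult = 1
After iteration 2: i = 2, mult = 1
After iteration 3: i = 3, mult = 3
After iteration 4: i = 4, mult = 3
After iteration 5: i = 5, mult = 15
Loop ends.

Final answer: 15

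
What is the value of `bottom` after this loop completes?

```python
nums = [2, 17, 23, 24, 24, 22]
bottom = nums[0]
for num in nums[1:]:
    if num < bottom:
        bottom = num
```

Let's trace through this code step by step.

Initialize: nums = [2, 17, 23, 24, 24, 22]
Initialize: bottom = 2
Entering loop: for num in nums[1:]:
After iteration 1: num = 17, bottom = 2
After iteration 2: num = 23, bottom = 2
After iteration 3: num = 24, bottom = 2
After iteration 4: num = 24, bottom = 2
After iteration 5: num = 22, bottom = 2
Loop ends.

Final answer: 2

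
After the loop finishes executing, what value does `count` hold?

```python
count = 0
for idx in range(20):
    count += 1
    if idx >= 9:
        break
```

Let's trace through this code step by step.

Initialize: count = 0
Entering loop: for idx in range(20):
After iteration 1: idx = 0, count = 1
After iteration 2: idx = 1, count = 2
After iteration 3: idx = 2, count = 3
After iteration 4: idx = 3, count = 4
After iteration 5: idx = 4, count = 5
After iteration 6: idx = 5, count = 6
After iteration 7: idx = 6, count = 7
After iteration 8: idx = 7, count = 8
After iteration 9: idx = 8, count = 9
After iteration 10: idx = 9, count = 10
Loop ends.

Final answer: 10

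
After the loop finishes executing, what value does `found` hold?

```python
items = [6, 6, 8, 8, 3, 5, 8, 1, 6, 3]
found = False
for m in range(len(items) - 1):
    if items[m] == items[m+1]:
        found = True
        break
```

Let's trace through this code step by step.

Initialize: items = [6, 6, 8, 8, 3, 5, 8, 1, 6, 3]
Initialize: found = False
Entering loop: for m in range(len(items) - 1):
After iteration 1: m = 0, found = True
Loop ends.

Final answer: True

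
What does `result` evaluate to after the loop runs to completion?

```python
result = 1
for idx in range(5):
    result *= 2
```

Let's trace through this code step by step.

Initialize: result = 1
Entering loop: for idx in range(5):
After iteration 1: idx = 0, result = 2
After iteration 2: idx = 1, result = 4
After iteration 3: idx = 2, result = 8
After iteration 4: idx = 3, result = 16
After iteration 5: idx = 4, result = 32
Loop ends.

Final answer: 32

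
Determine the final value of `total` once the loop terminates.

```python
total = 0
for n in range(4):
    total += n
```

Let's trace through this code step by step.

Initialize: total = 0
Entering loop: for n in range(4):
After iteration 1: n = 0, total = 0
After iteration 2: n = 1, total = 1
After iteration 3: n = 2, total = 3
After iteration 4: n = 3, total = 6
Loop ends.

Final answer: 6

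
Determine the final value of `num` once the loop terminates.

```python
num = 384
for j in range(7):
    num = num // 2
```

Let's trace through this code step by step.

Initialize: num = 384
Entering loop: for j in range(7):
After iteration 1: j = 0, num = 192
After iteration 2: j = 1, num = 96
After iteration 3: j = 2, num = 48
After iteration 4: j = 3, num = 24
After iteration 5: j = 4, num = 12
After iteration 6: j = 5, num = 6
After iteration 7: j = 6, num = 3
Loop ends.

Final answer: 3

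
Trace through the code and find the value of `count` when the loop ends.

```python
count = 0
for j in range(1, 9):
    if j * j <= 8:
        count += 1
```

Let's trace through this code step by step.

Initialize: count = 0
Entering loop: for j in range(1, 9):
After iteration 1: j = 1, count = 1
After iteration 2: j = 2, count = 2
After iteration 3: j = 3, count = 2
After iteration 4: j = 4, count = 2
After iteration 5: j = 5, count = 2
After iteration 6: j = 6, count = 2
After iteration 7: j = 7, count = 2
After iteration 8: j = 8, count = 2
Loop ends.

Final answer: 2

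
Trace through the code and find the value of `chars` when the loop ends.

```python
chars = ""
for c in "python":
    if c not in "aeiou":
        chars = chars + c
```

Let's trace through this code step by step.

Initialize: chars = ''
Entering loop: for c in "python":
After iteration 1: c = 'p', chars = 'p'
After iteration 2: c = 'y', chars = 'py'
After iteration 3: c = 't', chars = 'pyt'
After iteration 4: c = 'h', chars = 'pyth'
After iteration 5: c = 'o', chars = 'pyth'
After iteration 6: c = 'n', chars = 'pythn'
Loop ends.

Final answer: 'pythn'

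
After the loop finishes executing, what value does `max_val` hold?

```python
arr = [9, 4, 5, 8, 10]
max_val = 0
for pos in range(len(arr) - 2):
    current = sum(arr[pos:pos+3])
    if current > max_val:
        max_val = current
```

Let's trace through this code step by step.

Initialize: arr = [9, 4, 5, 8, 10]
Initialize: max_val = 0
Entering loop: for pos in range(len(arr) - 2):
After iteration 1: pos = 0, max_val = 18, current = 18
After iteration 2: pos = 1, max_val = 18, current = 17
After iteration 3: pos = 2, max_val = 23, current = 23
Loop ends.

Final answer: 23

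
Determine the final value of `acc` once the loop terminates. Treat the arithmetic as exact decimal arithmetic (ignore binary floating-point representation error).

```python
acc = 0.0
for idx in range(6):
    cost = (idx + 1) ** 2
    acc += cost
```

Let's trace through this code step by step.

Initialize: acc = 0.0
Entering loop: for idx in range(6):
After iteration 1: idx = 0, acc = 1.0, cost = 1
After iteration 2: idx = 1, acc = 5.0, cost = 4
After iteration 3: idx = 2, acc = 14.0, cost = 9
After iteration 4: idx = 3, acc = 30.0, cost = 16
After iteration 5: idx = 4, acc = 55.0, cost = 25
After iteration 6: idx = 5, acc = 91.0, cost = 36
Loop ends.

Final answer: 91.0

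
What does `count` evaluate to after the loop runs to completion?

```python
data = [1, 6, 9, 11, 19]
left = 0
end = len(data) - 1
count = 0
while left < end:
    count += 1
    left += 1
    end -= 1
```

Let's trace through this code step by step.

Initialize: data = [1, 6, 9, 11, 19]
Initialize: left = 0
Initialize: end = 4
Initialize: count = 0
Entering loop: while left < end:
After iteration 1: left = 1, end = 3, count = 1
After iteration 2: left = 2, end = 2, count = 2
Loop ends.

Final answer: 2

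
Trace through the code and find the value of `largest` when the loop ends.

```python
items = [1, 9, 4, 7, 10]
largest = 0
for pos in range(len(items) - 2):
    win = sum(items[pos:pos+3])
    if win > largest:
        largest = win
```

Let's trace through this code step by step.

Initialize: items = [1, 9, 4, 7, 10]
Initialize: largest = 0
Entering loop: for pos in range(len(items) - 2):
After iteration 1: pos = 0, largest = 14, win = 14
After iteration 2: pos = 1, largest = 20, win = 20
After iteration 3: pos = 2, largest = 21, win = 21
Loop ends.

Final answer: 21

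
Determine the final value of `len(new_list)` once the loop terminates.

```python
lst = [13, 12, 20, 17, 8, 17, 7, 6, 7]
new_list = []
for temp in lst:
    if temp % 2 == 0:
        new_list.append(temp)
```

Let's trace through this code step by step.

Initialize: lst = [13, 12, 20, 17, 8, 17, 7, 6, 7]
Initialize: new_list = []
Entering loop: for temp in lst:
After iteration 1: temp = 13, new_list = []
After iteration 2: temp = 12, new_list = [12]
After iteration 3: temp = 20, new_list = [12, 20]
After iteration 4: temp = 17, new_list = [12, 20]
After iteration 5: temp = 8, new_list = [12, 20, 8]
After iteration 6: temp = 17, new_list = [12, 20, 8]
After iteration 7: temp = 7, new_list = [12, 20, 8]
After iteration 8: temp = 6, new_list = [12, 20, 8, 6]
After iteration 9: temp = 7, new_list = [12, 20, 8, 6]
Loop ends.
len(new_list) = 4

Final answer: 4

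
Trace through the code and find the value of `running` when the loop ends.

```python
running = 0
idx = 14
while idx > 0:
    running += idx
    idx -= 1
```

Let's trace through this code step by step.

Initialize: running = 0
Initialize: idx = 14
Entering loop: while idx > 0:
After iteration 1: running = 14, idx = 13
After iteration 2: running = 27, idx = 12
After iteration 3: running = 39, idx = 11
After iteration 4: running = 50, idx = 10
After iteration 5: running = 60, idx = 9
After iteration 6: running = 69, idx = 8
After iteration 7: running = 77, idx = 7
After iteration 8: running = 84, idx = 6
After iteration 9: running = 90, idx = 5
After iteration 10: running = 95, idx = 4
After iteration 11: running = 99, idx = 3
After iteration 12: running = 102, idx = 2
After iteration 13: running = 104, idx = 1
After iteration 14: running = 105, idx = 0
Loop ends.

Final answer: 105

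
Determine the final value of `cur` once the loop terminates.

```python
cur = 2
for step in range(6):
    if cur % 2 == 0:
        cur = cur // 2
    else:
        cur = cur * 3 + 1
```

Let's trace through this code step by step.

Initialize: cur = 2
Entering loop: for step in range(6):
After iteration 1: step = 0, cur = 1
After iteration 2: step = 1, cur = 4
After iteration 3: step = 2, cur = 2
After iteration 4: step = 3, cur = 1
After iteration 5: step = 4, cur = 4
After iteration 6: step = 5, cur = 2
Loop ends.

Final answer: 2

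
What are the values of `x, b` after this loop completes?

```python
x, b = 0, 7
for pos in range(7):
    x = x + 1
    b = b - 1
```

Let's trace through this code step by step.

Initialize: x = 0
Initialize: b = 7
Entering loop: for pos in range(7):
After iteration 1: pos = 0, x = 1, b = 6
After iteration 2: pos = 1, x = 2, b = 5
After iteration 3: pos = 2, x = 3, b = 4
After iteration 4: pos = 3, x = 4, b = 3
After iteration 5: pos = 4, x = 5, b = 2
After iteration 6: pos = 5, x = 6, b = 1
After iteration 7: pos = 6, x = 7, b = 0
Loop ends.

Final answer: 7, 0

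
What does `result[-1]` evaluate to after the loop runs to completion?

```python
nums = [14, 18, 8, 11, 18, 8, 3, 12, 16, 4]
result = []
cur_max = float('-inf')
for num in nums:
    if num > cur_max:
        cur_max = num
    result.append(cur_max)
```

Let's trace through this code step by step.

Initialize: nums = [14, 18, 8, 11, 18, 8, 3, 12, 16, 4]
Initialize: result = []
Initialize: cur_max = -inf
Entering loop: for num in nums:
After iteration 1: num = 14, result = [14], cur_max = 14
After iteration 2: num = 18, result = [14, 18], cur_max = 18
After iteration 3: num = 8, result = [14, 18, 18], cur_max = 18
After iteration 4: num = 11, result = [14, 18, 18, 18], cur_max = 18
After iteration 5: num = 18, result = [14, 18, 18, 18, 18], cur_max = 18
After iteration 6: num = 8, result = [14, 18, 18, 18, 18, 18], cur_max = 18
After iteration 7: num = 3, result = [14, 18, 18, 18, 18, 18, 18], cur_max = 18
After iteration 8: num = 12, result = [14, 18, 18, 18, 18, 18, 18, 18], cur_max = 18
After iteration 9: num = 16, result = [14, 18, 18, 18, 18, 18, 18, 18, 18], cur_max = 18
After iteration 10: num = 4, result = [14, 18, 18, 18, 18, 18, 18, 18, 18, 18], cur_max = 18
Loop ends.
result[-1] = 18

Final answer: 18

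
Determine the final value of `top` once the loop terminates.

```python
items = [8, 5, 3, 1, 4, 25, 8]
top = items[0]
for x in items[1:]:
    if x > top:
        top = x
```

Let's trace through this code step by step.

Initialize: items = [8, 5, 3, 1, 4, 25, 8]
Initialize: top = 8
Entering loop: for x in items[1:]:
After iteration 1: x = 5, top = 8
After iteration 2: x = 3, top = 8
After iteration 3: x = 1, top = 8
After iteration 4: x = 4, top = 8
After iteration 5: x = 25, top = 25
After iteration 6: x = 8, top = 25
Loop ends.

Final answer: 25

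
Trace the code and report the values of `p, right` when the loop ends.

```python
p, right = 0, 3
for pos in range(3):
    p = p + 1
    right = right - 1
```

Let's trace through this code step by step.

Initialize: p = 0
Initialize: right = 3
Entering loop: for pos in range(3):
After iteration 1: pos = 0, p = 1, right = 2
After iteration 2: pos = 1, p = 2, right = 1
After iteration 3: pos = 2, p = 3, right = 0
Loop ends.

Final answer: 3, 0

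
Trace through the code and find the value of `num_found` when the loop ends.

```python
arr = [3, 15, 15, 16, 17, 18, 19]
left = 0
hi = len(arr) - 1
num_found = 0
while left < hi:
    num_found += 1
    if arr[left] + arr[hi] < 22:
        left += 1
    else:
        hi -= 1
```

Let's trace through this code step by step.

Initialize: arr = [3, 15, 15, 16, 17, 18, 19]
Initialize: left = 0
Initialize: hi = 6
Initialize: num_found = 0
Entering loop: while left < hi:
After iteration 1: left = 0, hi = 5, num_found = 1
After iteration 2: left = 1, hi = 5, num_found = 2
After iteration 3: left = 1, hi = 4, num_found = 3
After iteration 4: left = 1, hi = 3, num_found = 4
After iteration 5: left = 1, hi = 2, num_found = 5
After iteration 6: left = 1, hi = 1, num_found = 6
Loop ends.

Final answer: 6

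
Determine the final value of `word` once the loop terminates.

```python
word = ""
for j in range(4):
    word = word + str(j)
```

Let's trace through this code step by step.

Initialize: word = ''
Entering loop: for j in range(4):
After iteration 1: j = 0, word = '0'
After iteration 2: j = 1, word = '01'
After iteration 3: j = 2, word = '012'
After iteration 4: j = 3, word = '0123'
Loop ends.

Final answer: '0123'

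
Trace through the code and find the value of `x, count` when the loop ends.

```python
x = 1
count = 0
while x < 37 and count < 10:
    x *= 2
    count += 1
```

Let's trace through this code step by step.

Initialize: x = 1
Initialize: count = 0
Entering loop: while x < 37 and count < 10:
After iteration 1: x = 2, count = 1
After iteration 2: x = 4, count = 2
After iteration 3: x = 8, count = 3
After iteration 4: x = 16, count = 4
After iteration 5: x = 32, count = 5
After iteration 6: x = 64, count = 6
Loop ends.

Final answer: 64, 6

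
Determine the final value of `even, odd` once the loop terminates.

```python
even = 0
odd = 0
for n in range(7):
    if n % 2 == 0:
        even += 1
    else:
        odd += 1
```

Let's trace through this code step by step.

Initialize: even = 0
Initialize: odd = 0
Entering loop: for n in range(7):
After iteration 1: n = 0, even = 1, odd = 0
After iteration 2: n = 1, even = 1, odd = 1
After iteration 3: n = 2, even = 2, odd = 1
After iteration 4: n = 3, even = 2, odd = 2
After iteration 5: n = 4, even = 3, odd = 2
After iteration 6: n = 5, even = 3, odd = 3
After iteration 7: n = 6, even = 4, odd = 3
Loop ends.

Final answer: 4, 3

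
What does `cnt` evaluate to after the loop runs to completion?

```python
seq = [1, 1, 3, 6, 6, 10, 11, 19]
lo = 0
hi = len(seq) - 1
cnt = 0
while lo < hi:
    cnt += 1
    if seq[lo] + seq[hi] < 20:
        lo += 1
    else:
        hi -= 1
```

Let's trace through this code step by step.

Initialize: seq = [1, 1, 3, 6, 6, 10, 11, 19]
Initialize: lo = 0
Initialize: hi = 7
Initialize: cnt = 0
Entering loop: while lo < hi:
After iteration 1: lo = 0, hi = 6, cnt = 1
After iteration 2: lo = 1, hi = 6, cnt = 2
After iteration 3: lo = 2, hi = 6, cnt = 3
After iteration 4: lo = 3, hi = 6, cnt = 4
After iteration 5: lo = 4, hi = 6, cnt = 5
After iteration 6: lo = 5, hi = 6, cnt = 6
After iteration 7: lo = 5, hi = 5, cnt = 7
Loop ends.

Final answer: 7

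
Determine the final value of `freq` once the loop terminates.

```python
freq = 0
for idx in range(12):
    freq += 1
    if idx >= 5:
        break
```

Let's trace through this code step by step.

Initialize: freq = 0
Entering loop: for idx in range(12):
After iteration 1: idx = 0, freq = 1
After iteration 2: idx = 1, freq = 2
After iteration 3: idx = 2, freq = 3
After iteration 4: idx = 3, freq = 4
After iteration 5: idx = 4, freq = 5
After iteration 6: idx = 5, freq = 6
Loop ends.

Final answer: 6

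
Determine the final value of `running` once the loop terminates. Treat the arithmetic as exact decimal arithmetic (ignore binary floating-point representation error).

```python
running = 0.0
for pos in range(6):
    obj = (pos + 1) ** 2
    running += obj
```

Let's trace through this code step by step.

Initialize: running = 0.0
Entering loop: for pos in range(6):
After iteration 1: pos = 0, running = 1.0, obj = 1
After iteration 2: pos = 1, running = 5.0, obj = 4
After iteration 3: pos = 2, running = 14.0, obj = 9
After iteration 4: pos = 3, running = 30.0, obj = 16
After iteration 5: pos = 4, running = 55.0, obj = 25
After iteration 6: pos = 5, running = 91.0, obj = 36
Loop ends.

Final answer: 91.0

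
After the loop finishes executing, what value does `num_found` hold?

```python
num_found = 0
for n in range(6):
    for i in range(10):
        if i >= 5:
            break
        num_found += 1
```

Let's trace through this code step by step.

Initialize: num_found = 0
Entering loop: for n in range(6):
After iteration 1: n = 0, num_found = 5
After iteration 2: n = 1, num_found = 10
After iteration 3: n = 2, num_found = 15
After iteration 4: n = 3, num_found = 20
After iteration 5: n = 4, num_found = 25
After iteration 6: n = 5, num_found = 30
Loop ends.

Final answer: 30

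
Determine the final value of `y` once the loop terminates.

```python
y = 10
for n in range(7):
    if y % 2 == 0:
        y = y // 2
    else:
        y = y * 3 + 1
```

Let's trace through this code step by step.

Initialize: y = 10
Entering loop: for n in range(7):
After iteration 1: n = 0, y = 5
After iteration 2: n = 1, y = 16
After iteration 3: n = 2, y = 8
After iteration 4: n = 3, y = 4
After iteration 5: n = 4, y = 2
After iteration 6: n = 5, y = 1
After iteration 7: n = 6, y = 4
Loop ends.

Final answer: 4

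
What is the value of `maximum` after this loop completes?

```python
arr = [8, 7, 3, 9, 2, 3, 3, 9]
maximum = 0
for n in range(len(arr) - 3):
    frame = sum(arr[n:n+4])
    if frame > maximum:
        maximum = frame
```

Let's trace through this code step by step.

Initialize: arr = [8, 7, 3, 9, 2, 3, 3, 9]
Initialize: maximum = 0
Entering loop: for n in range(len(arr) - 3):
After iteration 1: n = 0, maximum = 27, frame = 27
After iteration 2: n = 1, maximum = 27, frame = 21
After iteration 3: n = 2, maximum = 27, frame = 17
After iteration 4: n = 3, maximum = 27, frame = 17
After iteration 5: n = 4, maximum = 27, frame = 17
Loop ends.

Final answer: 27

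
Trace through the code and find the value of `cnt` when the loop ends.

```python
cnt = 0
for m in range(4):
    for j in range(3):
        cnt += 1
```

Let's trace through this code step by step.

Initialize: cnt = 0
Entering loop: for m in range(4):
After iteration 1: m = 0, cnt = 3
After iteration 2: m = 1, cnt = 6
After iteration 3: m = 2, cnt = 9
After iteration 4: m = 3, cnt = 12
Loop ends.

Final answer: 12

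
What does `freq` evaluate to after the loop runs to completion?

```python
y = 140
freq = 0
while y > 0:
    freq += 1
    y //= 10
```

Let's trace through this code step by step.

Initialize: y = 140
Initialize: freq = 0
Entering loop: while y > 0:
After iteration 1: y = 14, freq = 1
After iteration 2: y = 1, freq = 2
After iteration 3: y = 0, freq = 3
Loop ends.

Final answer: 3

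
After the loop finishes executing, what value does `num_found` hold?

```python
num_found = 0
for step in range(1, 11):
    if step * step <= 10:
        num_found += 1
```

Let's trace through this code step by step.

Initialize: num_found = 0
Entering loop: for step in range(1, 11):
After iteration 1: step = 1, num_found = 1
After iteration 2: step = 2, num_found = 2
After iteration 3: step = 3, num_found = 3
After iteration 4: step = 4, num_found = 3
After iteration 5: step = 5, num_found = 3
After iteration 6: step = 6, num_found = 3
After iteration 7: step = 7, num_found = 3
After iteration 8: step = 8, num_found = 3
After iteration 9: step = 9, num_found = 3
After iteration 10: step = 10, num_found = 3
Loop ends.

Final answer: 3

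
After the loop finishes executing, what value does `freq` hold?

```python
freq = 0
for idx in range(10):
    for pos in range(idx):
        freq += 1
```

Let's trace through this code step by step.

Initialize: freq = 0
Entering loop: for idx in range(10):
After iteration 1: idx = 0, freq = 0
After iteration 2: idx = 1, freq = 1, pos = 0
After iteration 3: idx = 2, freq = 3, pos = 1
After iteration 4: idx = 3, freq = 6, pos = 2
After iteration 5: idx = 4, freq = 10, pos = 3
After iteration 6: idx = 5, freq = 15, pos = 4
After iteration 7: idx = 6, freq = 21, pos = 5
After iteration 8: idx = 7, freq = 28, pos = 6
After iteration 9: idx = 8, freq = 36, pos = 7
After iteration 10: idx = 9, freq = 45, pos = 8
Loop ends.

Final answer: 45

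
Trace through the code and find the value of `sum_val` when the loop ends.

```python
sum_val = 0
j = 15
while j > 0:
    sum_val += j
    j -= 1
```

Let's trace through this code step by step.

Initialize: sum_val = 0
Initialize: j = 15
Entering loop: while j > 0:
After iteration 1: sum_val = 15, j = 14
After iteration 2: sum_val = 29, j = 13
After iteration 3: sum_val = 42, j = 12
After iteration 4: sum_val = 54, j = 11
After iteration 5: sum_val = 65, j = 10
After iteration 6: sum_val = 75, j = 9
After iteration 7: sum_val = 84, j = 8
After iteration 8: sum_val = 92, j = 7
After iteration 9: sum_val = 99, j = 6
After iteration 10: sum_val = 105, j = 5
After iteration 11: sum_val = 110, j = 4
After iteration 12: sum_val = 114, j = 3
After iteration 13: sum_val = 117, j = 2
After iteration 14: sum_val = 119, j = 1
After iteration 15: sum_val = 120, j = 0
Loop ends.

Final answer: 120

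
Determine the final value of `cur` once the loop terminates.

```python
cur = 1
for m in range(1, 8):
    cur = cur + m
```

Let's trace through this code step by step.

Initialize: cur = 1
Entering loop: for m in range(1, 8):
After iteration 1: m = 1, cur = 2
After iteration 2: m = 2, cur = 4
After iteration 3: m = 3, cur = 7
After iteration 4: m = 4, cur = 11
After iteration 5: m = 5, cur = 16
After iteration 6: m = 6, cur = 22
After iteration 7: m = 7, cur = 29
Loop ends.

Final answer: 29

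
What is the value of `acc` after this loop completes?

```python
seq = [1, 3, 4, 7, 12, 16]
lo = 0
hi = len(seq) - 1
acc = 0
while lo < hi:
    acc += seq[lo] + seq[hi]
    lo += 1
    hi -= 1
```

Let's trace through this code step by step.

Initialize: seq = [1, 3, 4, 7, 12, 16]
Initialize: lo = 0
Initialize: hi = 5
Initialize: acc = 0
Entering loop: while lo < hi:
After iteration 1: lo = 1, hi = 4, acc = 17
After iteration 2: lo = 2, hi = 3, acc = 32
After iteration 3: lo = 3, hi = 2, acc = 43
Loop ends.

Final answer: 43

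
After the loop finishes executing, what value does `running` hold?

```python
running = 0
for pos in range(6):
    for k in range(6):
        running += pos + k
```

Let's trace through this code step by step.

Initialize: running = 0
Entering loop: for pos in range(6):
After iteration 1: pos = 0, running = 15
After iteration 2: pos = 1, running = 36
After iteration 3: pos = 2, running = 63
After iteration 4: pos = 3, running = 96
After iteration 5: pos = 4, running = 135
After iteration 6: pos = 5, running = 180
Loop ends.

Final answer: 180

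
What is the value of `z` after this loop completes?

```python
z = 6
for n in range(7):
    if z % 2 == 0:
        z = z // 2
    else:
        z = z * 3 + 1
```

Let's trace through this code step by step.

Initialize: z = 6
Entering loop: for n in range(7):
After iteration 1: n = 0, z = 3
After iteration 2: n = 1, z = 10
After iteration 3: n = 2, z = 5
After iteration 4: n = 3, z = 16
After iteration 5: n = 4, z = 8
After iteration 6: n = 5, z = 4
After iteration 7: n = 6, z = 2
Loop ends.

Final answer: 2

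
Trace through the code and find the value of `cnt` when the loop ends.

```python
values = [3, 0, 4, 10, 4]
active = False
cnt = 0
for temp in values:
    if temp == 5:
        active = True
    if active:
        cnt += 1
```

Let's trace through this code step by step.

Initialize: values = [3, 0, 4, 10, 4]
Initialize: active = False
Initialize: cnt = 0
Entering loop: for temp in values:
After iteration 1: temp = 3, cnt = 0
After iteration 2: temp = 0, cnt = 0
After iteration 3: temp = 4, cnt = 0
After iteration 4: temp = 10, cnt = 0
After iteration 5: temp = 4, cnt = 0
Loop ends.

Final answer: 0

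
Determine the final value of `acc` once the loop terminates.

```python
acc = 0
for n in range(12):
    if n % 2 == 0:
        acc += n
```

Let's trace through this code step by step.

Initialize: acc = 0
Entering loop: for n in range(12):
After iteration 1: n = 0, acc = 0
After iteration 2: n = 1, acc = 0
After iteration 3: n = 2, acc = 2
After iteration 4: n = 3, acc = 2
After iteration 5: n = 4, acc = 6
After iteration 6: n = 5, acc = 6
After iteration 7: n = 6, acc = 12
After iteration 8: n = 7, acc = 12
After iteration 9: n = 8, acc = 20
After iteration 10: n = 9, acc = 20
After iteration 11: n = 10, acc = 30
After iteration 12: n = 11, acc = 30
Loop ends.

Final answer: 30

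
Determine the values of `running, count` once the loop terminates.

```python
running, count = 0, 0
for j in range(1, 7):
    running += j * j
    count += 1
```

Let's trace through this code step by step.

Initialize: running = 0
Initialize: count = 0
Entering loop: for j in range(1, 7):
After iteration 1: j = 1, running = 1, count = 1
After iteration 2: j = 2, running = 5, count = 2
After iteration 3: j = 3, running = 14, count = 3
After iteration 4: j = 4, running = 30, count = 4
After iteration 5: j = 5, running = 55, count = 5
After iteration 6: j = 6, running = 91, count = 6
Loop ends.

Final answer: 91, 6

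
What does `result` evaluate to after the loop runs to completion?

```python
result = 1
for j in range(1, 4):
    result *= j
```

Let's trace through this code step by step.

Initialize: result = 1
Entering loop: for j in range(1, 4):
After iteration 1: j = 1, result = 1
After iteration 2: j = 2, result = 2
After iteration 3: j = 3, result = 6
Loop ends.

Final answer: 6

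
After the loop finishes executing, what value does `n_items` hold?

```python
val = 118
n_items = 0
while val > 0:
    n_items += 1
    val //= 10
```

Let's trace through this code step by step.

Initialize: val = 118
Initialize: n_items = 0
Entering loop: while val > 0:
After iteration 1: val = 11, n_items = 1
After iteration 2: val = 1, n_items = 2
After iteration 3: val = 0, n_items = 3
Loop ends.

Final answer: 3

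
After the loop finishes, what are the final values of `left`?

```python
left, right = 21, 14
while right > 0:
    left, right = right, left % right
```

Let's trace through this code step by step.

Initialize: left = 21
Initialize: right = 14
Entering loop: while right > 0:
After iteration 1: left = 14, right = 7
After iteration 2: left = 7, right = 0
Loop ends.

Final answer: 7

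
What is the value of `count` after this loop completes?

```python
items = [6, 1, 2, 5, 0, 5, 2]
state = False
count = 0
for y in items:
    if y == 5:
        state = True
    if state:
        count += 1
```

Let's trace through this code step by step.

Initialize: items = [6, 1, 2, 5, 0, 5, 2]
Initialize: state = False
Initialize: count = 0
Entering loop: for y in items:
After iteration 1: y = 6, state = False, count = 0
After iteration 2: y = 1, state = False, count = 0
After iteration 3: y = 2, state = False, count = 0
After iteration 4: y = 5, state = True, count = 1
After iteration 5: y = 0, state = True, count = 2
After iteration 6: y = 5, state = True, count = 3
After iteration 7: y = 2, state = True, count = 4
Loop ends.

Final answer: 4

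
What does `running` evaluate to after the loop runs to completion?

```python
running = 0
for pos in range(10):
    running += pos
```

Let's trace through this code step by step.

Initialize: running = 0
Entering loop: for pos in range(10):
After iteration 1: pos = 0, running = 0
After iteration 2: pos = 1, running = 1
After iteration 3: pos = 2, running = 3
After iteration 4: pos = 3, running = 6
After iteration 5: pos = 4, running = 10
After iteration 6: pos = 5, running = 15
After iteration 7: pos = 6, running = 21
After iteration 8: pos = 7, running = 28
After iteration 9: pos = 8, running = 36
After iteration 10: pos = 9, running = 45
Loop ends.

Final answer: 45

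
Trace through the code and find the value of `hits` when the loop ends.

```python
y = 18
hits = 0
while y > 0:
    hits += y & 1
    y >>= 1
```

Let's trace through this code step by step.

Initialize: y = 18
Initialize: hits = 0
Entering loop: while y > 0:
After iteration 1: y = 9, hits = 0
After iteration 2: y = 4, hits = 1
After iteration 3: y = 2, hits = 1
After iteration 4: y = 1, hits = 1
After iteration 5: y = 0, hits = 2
Loop ends.

Final answer: 2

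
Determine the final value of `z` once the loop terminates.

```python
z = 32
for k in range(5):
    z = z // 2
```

Let's trace through this code step by step.

Initialize: z = 32
Entering loop: for k in range(5):
After iteration 1: k = 0, z = 16
After iteration 2: k = 1, z = 8
After iteration 3: k = 2, z = 4
After iteration 4: k = 3, z = 2
After iteration 5: k = 4, z = 1
Loop ends.

Final answer: 1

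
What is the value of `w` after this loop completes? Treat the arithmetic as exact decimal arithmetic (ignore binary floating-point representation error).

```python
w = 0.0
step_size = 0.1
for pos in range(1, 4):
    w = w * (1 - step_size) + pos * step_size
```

Let's trace through this code step by step.

Initialize: w = 0.0
Initialize: step_size = 0.1
Entering loop: for pos in range(1, 4):
After iteration 1: pos = 1, w = 0.1
After iteration 2: pos = 2, w = 0.29
After iteration 3: pos = 3, w = 0.561
Loop ends.

Final answer: 0.561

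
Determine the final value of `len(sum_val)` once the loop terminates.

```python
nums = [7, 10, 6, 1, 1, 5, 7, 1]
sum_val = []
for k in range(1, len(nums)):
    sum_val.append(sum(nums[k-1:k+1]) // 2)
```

Let's trace through this code step by step.

Initialize: nums = [7, 10, 6, 1, 1, 5, 7, 1]
Initialize: sum_val = []
Entering loop: for k in range(1, len(nums)):
After iteration 1: k = 1, sum_val = [8]
After iteration 2: k = 2, sum_val = [8, 8]
After iteration 3: k = 3, sum_val = [8, 8, 3]
After iteration 4: k = 4, sum_val = [8, 8, 3, 1]
After iteration 5: k = 5, sum_val = [8, 8, 3, 1, 3]
After iteration 6: k = 6, sum_val = [8, 8, 3, 1, 3, 6]
After iteration 7: k = 7, sum_val = [8, 8, 3, 1, 3, 6, 4]
Loop ends.
len(sum_val) = 7

Final answer: 7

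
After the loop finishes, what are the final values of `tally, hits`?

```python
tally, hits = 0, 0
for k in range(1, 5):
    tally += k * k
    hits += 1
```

Let's trace through this code step by step.

Initialize: tally = 0
Initialize: hits = 0
Entering loop: for k in range(1, 5):
After iteration 1: k = 1, tally = 1, hits = 1
After iteration 2: k = 2, tally = 5, hits = 2
After iteration 3: k = 3, tally = 14, hits = 3
After iteration 4: k = 4, tally = 30, hits = 4
Loop ends.

Final answer: 30, 4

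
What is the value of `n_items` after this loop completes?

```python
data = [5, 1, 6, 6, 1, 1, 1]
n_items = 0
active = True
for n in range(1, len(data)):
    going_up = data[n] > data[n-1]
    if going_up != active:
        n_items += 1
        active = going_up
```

Let's trace through this code step by step.

Initialize: data = [5, 1, 6, 6, 1, 1, 1]
Initialize: n_items = 0
Initialize: active = True
Entering loop: for n in range(1, len(data)):
After iteration 1: n = 1, n_items = 1, active = False, going_up = False
After iteration 2: n = 2, n_items = 2, active = True, going_up = True
After iteration 3: n = 3, n_items = 3, active = False, going_up = False
After iteration 4: n = 4, n_items = 3, active = False, going_up = False
After iteration 5: n = 5, n_items = 3, active = False, going_up = False
After iteration 6: n = 6, n_items = 3, active = False, going_up = False
Loop ends.

Final answer: 3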